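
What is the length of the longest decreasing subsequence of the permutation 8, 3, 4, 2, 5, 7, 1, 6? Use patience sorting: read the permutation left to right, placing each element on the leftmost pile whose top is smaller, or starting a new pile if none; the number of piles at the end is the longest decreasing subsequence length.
8: new pile. tops = [8]
3: new pile. tops = [8, 3]
4: onto pile 2 (replacing 3). tops = [8, 4]
2: new pile. tops = [8, 4, 2]
5: onto pile 2 (replacing 4). tops = [8, 5, 2]
7: onto pile 2 (replacing 5). tops = [8, 7, 2]
1: new pile. tops = [8, 7, 2, 1]
6: onto pile 3 (replacing 2). tops = [8, 7, 6, 1]

4 piles, so the longest decreasing subsequence has length 4.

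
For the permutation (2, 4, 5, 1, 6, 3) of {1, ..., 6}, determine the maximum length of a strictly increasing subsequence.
4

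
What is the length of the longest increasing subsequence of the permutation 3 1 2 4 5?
4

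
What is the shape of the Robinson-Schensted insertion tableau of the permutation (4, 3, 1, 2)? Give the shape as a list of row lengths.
[2, 1, 1]

Row-insert each entry into an empty tableau.

After inserting 4: P = [[4]].
After inserting 3: P = [[3], [4]].
After inserting 1: P = [[1], [3], [4]].
After inserting 2: P = [[1, 2], [3], [4]].

The final insertion tableau P = [[1, 2], [3], [4]] has shape [2, 1, 1].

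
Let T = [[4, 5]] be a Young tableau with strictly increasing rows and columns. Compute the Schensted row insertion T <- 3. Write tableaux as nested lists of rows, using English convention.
In row 1, 3 replaces 4 (the leftmost entry greater than 3); 4 is bumped to row 2. 4 starts a new row 2. The new tableau is [[3, 5], [4]].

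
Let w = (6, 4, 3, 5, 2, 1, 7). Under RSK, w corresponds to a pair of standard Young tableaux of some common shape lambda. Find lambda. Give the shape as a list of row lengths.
[3, 1, 1, 1, 1]

Row-insert each entry into an empty tableau.

After inserting 6: P = [[6]].
After inserting 4: P = [[4], [6]].
After inserting 3: P = [[3], [4], [6]].
After inserting 5: P = [[3, 5], [4], [6]].
After inserting 2: P = [[2, 5], [3], [4], [6]].
After inserting 1: P = [[1, 5], [2], [3], [4], [6]].
After inserting 7: P = [[1, 5, 7], [2], [3], [4], [6]].

The final insertion tableau P = [[1, 5, 7], [2], [3], [4], [6]] has shape [3, 1, 1, 1, 1].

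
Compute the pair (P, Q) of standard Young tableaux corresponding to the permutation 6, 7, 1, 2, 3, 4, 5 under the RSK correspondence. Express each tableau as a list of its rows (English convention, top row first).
P = [[1, 2, 3, 4, 5], [6, 7]], Q = [[1, 2, 5, 6, 7], [3, 4]]

Insert each entry of the permutation into P by Schensted row insertion, recording in Q the position of each new cell.

After inserting 6: P = [[6]].
After inserting 7: P = [[6, 7]].
After inserting 1: P = [[1, 7], [6]].
After inserting 2: P = [[1, 2], [6, 7]].
After inserting 3: P = [[1, 2, 3], [6, 7]].
After inserting 4: P = [[1, 2, 3, 4], [6, 7]].
After inserting 5: P = [[1, 2, 3, 4, 5], [6, 7]].

So P = [[1, 2, 3, 4, 5], [6, 7]], Q = [[1, 2, 5, 6, 7], [3, 4]].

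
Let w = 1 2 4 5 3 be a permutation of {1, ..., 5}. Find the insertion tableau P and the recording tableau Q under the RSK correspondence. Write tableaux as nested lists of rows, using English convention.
Insert each entry of the permutation into P by Schensted row insertion, recording in Q the position of each new cell.

Insert 1: appended to row 1. P = [[1]], Q = [[1]].
Insert 2: appended to row 1. P = [[1, 2]], Q = [[1, 2]].
Insert 4: appended to row 1. P = [[1, 2, 4]], Q = [[1, 2, 3]].
Insert 5: appended to row 1. P = [[1, 2, 4, 5]], Q = [[1, 2, 3, 4]].
Insert 3: 3 bumps 4 from row 1; 4 starts row 2. P = [[1, 2, 3, 5], [4]], Q = [[1, 2, 3, 4], [5]].

So P = [[1, 2, 3, 5], [4]], Q = [[1, 2, 3, 4], [5]].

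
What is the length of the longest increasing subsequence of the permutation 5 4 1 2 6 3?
3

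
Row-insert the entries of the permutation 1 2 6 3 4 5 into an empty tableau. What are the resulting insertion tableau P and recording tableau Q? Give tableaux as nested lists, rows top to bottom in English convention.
P = [[1, 2, 3, 4, 5], [6]], Q = [[1, 2, 3, 5, 6], [4]]

Insert each entry of the permutation into P by Schensted row insertion, recording in Q the position of each new cell.

Insert 1: appended to row 1. P = [[1]].
Insert 2: appended to row 1. P = [[1, 2]].
Insert 6: appended to row 1. P = [[1, 2, 6]].
Insert 3: 3 bumps 6 from row 1; 6 starts row 2. P = [[1, 2, 3], [6]].
Insert 4: appended to row 1. P = [[1, 2, 3, 4], [6]].
Insert 5: appended to row 1. P = [[1, 2, 3, 4, 5], [6]].

So P = [[1, 2, 3, 4, 5], [6]], Q = [[1, 2, 3, 5, 6], [4]].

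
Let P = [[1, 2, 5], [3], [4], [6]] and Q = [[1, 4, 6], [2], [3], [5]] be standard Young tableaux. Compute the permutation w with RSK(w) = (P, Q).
6 4 1 3 2 5

Reverse the RSK construction: for i from n down to 1, find the cell of Q containing i, remove the entry at that cell from P, and reverse-bump it up through P; the value ejected from row 1 is w(i).

Step i=6: Q has 6 at row 1, column 3; remove that cell from P, ejecting 5. So w(6) = 5. P is now [[1, 2], [3], [4], [6]].
Step i=5: Q has 5 at row 4, column 1; remove 6 from row 4 of P and reverse-bump: 6 enters row 3 and ejects 4; 4 enters row 2 and ejects 3; 3 enters row 1 and ejects 2. So w(5) = 2. P is now [[1, 3], [4], [6]].
Step i=4: Q has 4 at row 1, column 2; remove that cell from P, ejecting 3. So w(4) = 3. P is now [[1], [4], [6]].
Step i=3: Q has 3 at row 3, column 1; remove 6 from row 3 of P and reverse-bump: 6 enters row 2 and ejects 4; 4 enters row 1 and ejects 1. So w(3) = 1. P is now [[4], [6]].
Step i=2: Q has 2 at row 2, column 1; remove 6 from row 2 of P and reverse-bump: 6 enters row 1 and ejects 4. So w(2) = 4. P is now [[6]].
Step i=1: Q has 1 at row 1, column 1; remove that cell from P, ejecting 6. So w(1) = 6. P is now [].

So w = 6 4 1 3 2 5.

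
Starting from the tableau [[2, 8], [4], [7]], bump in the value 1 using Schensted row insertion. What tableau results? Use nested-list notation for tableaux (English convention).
In row 1, 1 replaces 2 (the leftmost entry greater than 1); 2 is bumped to row 2. In row 2, 2 replaces 4 (the leftmost entry greater than 2); 4 is bumped to row 3. In row 3, 4 replaces 7 (the leftmost entry greater than 4); 7 is bumped to row 4. 7 starts a new row 4. The new tableau is [[1, 8], [2], [4], [7]].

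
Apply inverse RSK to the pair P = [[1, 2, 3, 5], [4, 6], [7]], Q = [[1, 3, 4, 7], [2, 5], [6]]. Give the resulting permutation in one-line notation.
4 1 2 7 6 3 5

Reverse RSK: for i = n, n-1, ..., 1, locate i in Q, remove the corresponding corner cell from P, and reverse-bump its entry up through P; the value ejected from row 1 is w(i).

So w = 4 1 2 7 6 3 5.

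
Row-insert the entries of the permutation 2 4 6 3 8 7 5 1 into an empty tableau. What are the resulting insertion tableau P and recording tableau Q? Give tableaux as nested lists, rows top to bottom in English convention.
P = [[1, 3, 5, 7], [2, 6], [4], [8]], Q = [[1, 2, 3, 5], [4, 6], [7], [8]]

Insert each entry of the permutation into P by Schensted row insertion, recording in Q the position of each new cell.

Insert 2: appended to row 1. P = [[2]].
Insert 4: appended to row 1. P = [[2, 4]].
Insert 6: appended to row 1. P = [[2, 4, 6]].
Insert 3: 3 bumps 4 from row 1; 4 starts row 2. P = [[2, 3, 6], [4]].
Insert 8: appended to row 1. P = [[2, 3, 6, 8], [4]].
Insert 7: 7 bumps 8 from row 1; 8 appends to row 2. P = [[2, 3, 6, 7], [4, 8]].
Insert 5: 5 bumps 6 from row 1; 6 bumps 8 from row 2; 8 starts row 3. P = [[2, 3, 5, 7], [4, 6], [8]].
Insert 1: 1 bumps 2 from row 1; 2 bumps 4 from row 2; 4 bumps 8 from row 3; 8 starts row 4. P = [[1, 3, 5, 7], [2, 6], [4], [8]].

So P = [[1, 3, 5, 7], [2, 6], [4], [8]], Q = [[1, 2, 3, 5], [4, 6], [7], [8]].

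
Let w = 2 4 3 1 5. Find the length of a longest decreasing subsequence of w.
3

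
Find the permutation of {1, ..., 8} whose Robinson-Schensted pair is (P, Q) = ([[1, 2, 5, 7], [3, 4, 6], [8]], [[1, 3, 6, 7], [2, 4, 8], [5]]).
Reverse the RSK construction: for i from n down to 1, find the cell of Q containing i, remove the entry at that cell from P, and reverse-bump it up through P; the value ejected from row 1 is w(i).

Step i=8: Q has 8 at row 2, column 3; remove 6 from row 2 of P and reverse-bump: 6 enters row 1 and ejects 5. So w(8) = 5. P is now [[1, 2, 6, 7], [3, 4], [8]].
Step i=7: Q has 7 at row 1, column 4; remove that cell from P, ejecting 7. So w(7) = 7. P is now [[1, 2, 6], [3, 4], [8]].
Step i=6: Q has 6 at row 1, column 3; remove that cell from P, ejecting 6. So w(6) = 6. P is now [[1, 2], [3, 4], [8]].
Step i=5: Q has 5 at row 3, column 1; remove 8 from row 3 of P and reverse-bump: 8 enters row 2 and ejects 4; 4 enters row 1 and ejects 2. So w(5) = 2. P is now [[1, 4], [3, 8]].
Step i=4: Q has 4 at row 2, column 2; remove 8 from row 2 of P and reverse-bump: 8 enters row 1 and ejects 4. So w(4) = 4. P is now [[1, 8], [3]].
Step i=3: Q has 3 at row 1, column 2; remove that cell from P, ejecting 8. So w(3) = 8. P is now [[1], [3]].
Step i=2: Q has 2 at row 2, column 1; remove 3 from row 2 of P and reverse-bump: 3 enters row 1 and ejects 1. So w(2) = 1. P is now [[3]].
Step i=1: Q has 1 at row 1, column 1; remove that cell from P, ejecting 3. So w(1) = 3. P is now [].

So w = 3 1 8 4 2 6 7 5.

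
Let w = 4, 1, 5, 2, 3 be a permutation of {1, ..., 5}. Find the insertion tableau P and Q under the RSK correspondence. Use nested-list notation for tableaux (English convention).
P = [[1, 2, 3], [4, 5]], Q = [[1, 3, 5], [2, 4]]

Insert each entry of the permutation into P by Schensted row insertion, recording in Q the position of each new cell.

Insert 4: appended to row 1. P = [[4]].
Insert 1: 1 bumps 4 from row 1; 4 starts row 2. P = [[1], [4]].
Insert 5: appended to row 1. P = [[1, 5], [4]].
Insert 2: 2 bumps 5 from row 1; 5 appends to row 2. P = [[1, 2], [4, 5]].
Insert 3: appended to row 1. P = [[1, 2, 3], [4, 5]].

So P = [[1, 2, 3], [4, 5]], Q = [[1, 3, 5], [2, 4]].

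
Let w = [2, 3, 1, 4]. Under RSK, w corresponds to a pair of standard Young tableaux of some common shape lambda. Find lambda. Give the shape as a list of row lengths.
[3, 1]

Row-insert each entry into an empty tableau.

After inserting 2: P = [[2]].
After inserting 3: P = [[2, 3]].
After inserting 1: P = [[1, 3], [2]].
After inserting 4: P = [[1, 3, 4], [2]].

The final insertion tableau P = [[1, 3, 4], [2]] has shape [3, 1].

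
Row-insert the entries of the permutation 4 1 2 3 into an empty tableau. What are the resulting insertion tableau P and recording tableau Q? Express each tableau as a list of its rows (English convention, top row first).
Insert each entry of the permutation into P by Schensted row insertion, recording in Q the position of each new cell.

Insert 4: appended to row 1. P = [[4]].
Insert 1: 1 bumps 4 from row 1; 4 starts row 2. P = [[1], [4]].
Insert 2: appended to row 1. P = [[1, 2], [4]].
Insert 3: appended to row 1. P = [[1, 2, 3], [4]].

So P = [[1, 2, 3], [4]], Q = [[1, 3, 4], [2]].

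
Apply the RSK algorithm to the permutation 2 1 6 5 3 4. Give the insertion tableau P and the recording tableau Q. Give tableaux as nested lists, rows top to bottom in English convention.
Insert each entry of the permutation into P by Schensted row insertion, recording in Q the position of each new cell.

After inserting 2: P = [[2]].
After inserting 1: P = [[1], [2]].
After inserting 6: P = [[1, 6], [2]].
After inserting 5: P = [[1, 5], [2, 6]].
After inserting 3: P = [[1, 3], [2, 5], [6]].
After inserting 4: P = [[1, 3, 4], [2, 5], [6]].

So P = [[1, 3, 4], [2, 5], [6]], Q = [[1, 3, 6], [2, 4], [5]].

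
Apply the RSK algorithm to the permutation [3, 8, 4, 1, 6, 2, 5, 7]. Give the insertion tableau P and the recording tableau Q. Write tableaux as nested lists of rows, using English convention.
P = [[1, 2, 5, 7], [3, 4, 6], [8]], Q = [[1, 2, 5, 8], [3, 6, 7], [4]]

Insert each entry of the permutation into P by Schensted row insertion, recording in Q the position of each new cell.

Insert 3: appended to row 1. P = [[3]].
Insert 8: appended to row 1. P = [[3, 8]].
Insert 4: 4 bumps 8 from row 1; 8 starts row 2. P = [[3, 4], [8]].
Insert 1: 1 bumps 3 from row 1; 3 bumps 8 from row 2; 8 starts row 3. P = [[1, 4], [3], [8]].
Insert 6: appended to row 1. P = [[1, 4, 6], [3], [8]].
Insert 2: 2 bumps 4 from row 1; 4 appends to row 2. P = [[1, 2, 6], [3, 4], [8]].
Insert 5: 5 bumps 6 from row 1; 6 appends to row 2. P = [[1, 2, 5], [3, 4, 6], [8]].
Insert 7: appended to row 1. P = [[1, 2, 5, 7], [3, 4, 6], [8]].

So P = [[1, 2, 5, 7], [3, 4, 6], [8]], Q = [[1, 2, 5, 8], [3, 6, 7], [4]].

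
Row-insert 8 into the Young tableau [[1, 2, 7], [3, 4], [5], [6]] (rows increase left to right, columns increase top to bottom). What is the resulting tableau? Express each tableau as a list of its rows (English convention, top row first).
8 is larger than every entry of row 1, so it is appended to row 1. The new tableau is [[1, 2, 7, 8], [3, 4], [5], [6]].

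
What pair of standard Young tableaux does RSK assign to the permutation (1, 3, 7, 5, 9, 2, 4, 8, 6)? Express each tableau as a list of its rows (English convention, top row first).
Insert each entry of the permutation into P by Schensted row insertion, recording in Q the position of each new cell.

Insert 1: appended to row 1. P = [[1]], Q = [[1]].
Insert 3: appended to row 1. P = [[1, 3]], Q = [[1, 2]].
Insert 7: appended to row 1. P = [[1, 3, 7]], Q = [[1, 2, 3]].
Insert 5: 5 bumps 7 from row 1; 7 starts row 2. P = [[1, 3, 5], [7]], Q = [[1, 2, 3], [4]].
Insert 9: appended to row 1. P = [[1, 3, 5, 9], [7]], Q = [[1, 2, 3, 5], [4]].
Insert 2: 2 bumps 3 from row 1; 3 bumps 7 from row 2; 7 starts row 3. P = [[1, 2, 5, 9], [3], [7]], Q = [[1, 2, 3, 5], [4], [6]].
Insert 4: 4 bumps 5 from row 1; 5 appends to row 2. P = [[1, 2, 4, 9], [3, 5], [7]], Q = [[1, 2, 3, 5], [4, 7], [6]].
Insert 8: 8 bumps 9 from row 1; 9 appends to row 2. P = [[1, 2, 4, 8], [3, 5, 9], [7]], Q = [[1, 2, 3, 5], [4, 7, 8], [6]].
Insert 6: 6 bumps 8 from row 1; 8 bumps 9 from row 2; 9 appends to row 3. P = [[1, 2, 4, 6], [3, 5, 8], [7, 9]], Q = [[1, 2, 3, 5], [4, 7, 8], [6, 9]].

So P = [[1, 2, 4, 6], [3, 5, 8], [7, 9]], Q = [[1, 2, 3, 5], [4, 7, 8], [6, 9]].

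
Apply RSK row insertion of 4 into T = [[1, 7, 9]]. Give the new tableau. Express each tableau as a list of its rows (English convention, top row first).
In row 1, 4 replaces 7 (the leftmost entry greater than 4); 7 is bumped to row 2. 7 starts a new row 2. The new tableau is [[1, 4, 9], [7]].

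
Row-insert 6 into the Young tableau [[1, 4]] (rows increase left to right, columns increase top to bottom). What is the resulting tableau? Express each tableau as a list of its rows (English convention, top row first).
[[1, 4, 6]]

6 is larger than every entry of row 1, so it is appended to row 1. The new tableau is [[1, 4, 6]].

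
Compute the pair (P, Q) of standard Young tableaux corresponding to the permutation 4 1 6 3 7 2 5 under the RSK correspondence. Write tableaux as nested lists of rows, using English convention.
Insert each entry of the permutation into P by Schensted row insertion, recording in Q the position of each new cell.

Insert 4: appended to row 1. P = [[4]], Q = [[1]].
Insert 1: 1 bumps 4 from row 1; 4 starts row 2. P = [[1], [4]], Q = [[1], [2]].
Insert 6: appended to row 1. P = [[1, 6], [4]], Q = [[1, 3], [2]].
Insert 3: 3 bumps 6 from row 1; 6 appends to row 2. P = [[1, 3], [4, 6]], Q = [[1, 3], [2, 4]].
Insert 7: appended to row 1. P = [[1, 3, 7], [4, 6]], Q = [[1, 3, 5], [2, 4]].
Insert 2: 2 bumps 3 from row 1; 3 bumps 4 from row 2; 4 starts row 3. P = [[1, 2, 7], [3, 6], [4]], Q = [[1, 3, 5], [2, 4], [6]].
Insert 5: 5 bumps 7 from row 1; 7 appends to row 2. P = [[1, 2, 5], [3, 6, 7], [4]], Q = [[1, 3, 5], [2, 4, 7], [6]].

So P = [[1, 2, 5], [3, 6, 7], [4]], Q = [[1, 3, 5], [2, 4, 7], [6]].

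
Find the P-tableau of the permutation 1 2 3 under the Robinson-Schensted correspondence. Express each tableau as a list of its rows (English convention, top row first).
P = [[1, 2, 3]]

After inserting 1: P = [[1]].
After inserting 2: P = [[1, 2]].
After inserting 3: P = [[1, 2, 3]].

So P = [[1, 2, 3]].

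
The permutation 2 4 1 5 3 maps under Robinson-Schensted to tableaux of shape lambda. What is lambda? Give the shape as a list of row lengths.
RSK row insertion gives P = [[1, 3, 5], [2, 4]], which has shape [3, 2].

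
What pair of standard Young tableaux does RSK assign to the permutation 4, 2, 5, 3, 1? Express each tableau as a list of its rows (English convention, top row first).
Insert each entry of the permutation into P by Schensted row insertion, recording in Q the position of each new cell.

Insert 4: appended to row 1. P = [[4]], Q = [[1]].
Insert 2: 2 bumps 4 from row 1; 4 starts row 2. P = [[2], [4]], Q = [[1], [2]].
Insert 5: appended to row 1. P = [[2, 5], [4]], Q = [[1, 3], [2]].
Insert 3: 3 bumps 5 from row 1; 5 appends to row 2. P = [[2, 3], [4, 5]], Q = [[1, 3], [2, 4]].
Insert 1: 1 bumps 2 from row 1; 2 bumps 4 from row 2; 4 starts row 3. P = [[1, 3], [2, 5], [4]], Q = [[1, 3], [2, 4], [5]].

So P = [[1, 3], [2, 5], [4]], Q = [[1, 3], [2, 4], [5]].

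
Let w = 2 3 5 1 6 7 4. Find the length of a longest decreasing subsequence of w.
2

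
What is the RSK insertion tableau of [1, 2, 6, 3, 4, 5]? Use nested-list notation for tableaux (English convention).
After inserting 1: P = [[1]].
After inserting 2: P = [[1, 2]].
After inserting 6: P = [[1, 2, 6]].
After inserting 3: P = [[1, 2, 3], [6]].
After inserting 4: P = [[1, 2, 3, 4], [6]].
After inserting 5: P = [[1, 2, 3, 4, 5], [6]].

So P = [[1, 2, 3, 4, 5], [6]].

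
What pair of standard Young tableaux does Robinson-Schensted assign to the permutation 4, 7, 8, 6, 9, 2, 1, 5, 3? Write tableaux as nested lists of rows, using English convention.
P = [[1, 3, 8, 9], [2, 5], [4, 6], [7]], Q = [[1, 2, 3, 5], [4, 8], [6, 9], [7]]

Insert each entry of the permutation into P by Schensted row insertion, recording in Q the position of each new cell.

Insert 4: appended to row 1. P = [[4]].
Insert 7: appended to row 1. P = [[4, 7]].
Insert 8: appended to row 1. P = [[4, 7, 8]].
Insert 6: 6 bumps 7 from row 1; 7 starts row 2. P = [[4, 6, 8], [7]].
Insert 9: appended to row 1. P = [[4, 6, 8, 9], [7]].
Insert 2: 2 bumps 4 from row 1; 4 bumps 7 from row 2; 7 starts row 3. P = [[2, 6, 8, 9], [4], [7]].
Insert 1: 1 bumps 2 from row 1; 2 bumps 4 from row 2; 4 bumps 7 from row 3; 7 starts row 4. P = [[1, 6, 8, 9], [2], [4], [7]].
Insert 5: 5 bumps 6 from row 1; 6 appends to row 2. P = [[1, 5, 8, 9], [2, 6], [4], [7]].
Insert 3: 3 bumps 5 from row 1; 5 bumps 6 from row 2; 6 appends to row 3. P = [[1, 3, 8, 9], [2, 5], [4, 6], [7]].

So P = [[1, 3, 8, 9], [2, 5], [4, 6], [7]], Q = [[1, 2, 3, 5], [4, 8], [6, 9], [7]].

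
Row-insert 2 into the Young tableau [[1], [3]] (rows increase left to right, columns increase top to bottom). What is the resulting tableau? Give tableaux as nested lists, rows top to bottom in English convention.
[[1, 2], [3]]

2 is larger than every entry of row 1, so it is appended to row 1. The new tableau is [[1, 2], [3]].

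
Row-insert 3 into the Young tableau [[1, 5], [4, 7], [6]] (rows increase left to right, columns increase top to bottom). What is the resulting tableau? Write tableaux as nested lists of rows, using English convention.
[[1, 3], [4, 5], [6, 7]]

In row 1, 3 replaces 5 (the leftmost entry greater than 3); 5 is bumped to row 2. In row 2, 5 replaces 7 (the leftmost entry greater than 5); 7 is bumped to row 3. 7 is appended to row 3. The new tableau is [[1, 3], [4, 5], [6, 7]].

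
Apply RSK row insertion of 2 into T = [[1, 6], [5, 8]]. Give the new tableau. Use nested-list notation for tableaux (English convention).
[[1, 2], [5, 6], [8]]

In row 1, 2 replaces 6 (the leftmost entry greater than 2); 6 is bumped to row 2. In row 2, 6 replaces 8 (the leftmost entry greater than 6); 8 is bumped to row 3. 8 starts a new row 3. The new tableau is [[1, 2], [5, 6], [8]].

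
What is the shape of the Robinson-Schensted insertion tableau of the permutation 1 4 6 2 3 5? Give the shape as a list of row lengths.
[4, 2]

Row-insert each entry into an empty tableau.

After inserting 1: P = [[1]].
After inserting 4: P = [[1, 4]].
After inserting 6: P = [[1, 4, 6]].
After inserting 2: P = [[1, 2, 6], [4]].
After inserting 3: P = [[1, 2, 3], [4, 6]].
After inserting 5: P = [[1, 2, 3, 5], [4, 6]].

The final insertion tableau P = [[1, 2, 3, 5], [4, 6]] has shape [4, 2].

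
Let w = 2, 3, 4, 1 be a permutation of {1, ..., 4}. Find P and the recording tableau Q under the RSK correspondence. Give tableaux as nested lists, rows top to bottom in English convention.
P = [[1, 3, 4], [2]], Q = [[1, 2, 3], [4]]

Insert each entry of the permutation into P by Schensted row insertion, recording in Q the position of each new cell.

Insert 2: appended to row 1. P = [[2]].
Insert 3: appended to row 1. P = [[2, 3]].
Insert 4: appended to row 1. P = [[2, 3, 4]].
Insert 1: 1 bumps 2 from row 1; 2 starts row 2. P = [[1, 3, 4], [2]].

So P = [[1, 3, 4], [2]], Q = [[1, 2, 3], [4]].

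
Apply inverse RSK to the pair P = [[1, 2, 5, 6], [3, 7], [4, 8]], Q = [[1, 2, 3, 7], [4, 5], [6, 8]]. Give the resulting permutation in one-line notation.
Reverse RSK: for i = n, n-1, ..., 1, locate i in Q, remove the corresponding corner cell from P, and reverse-bump its entry up through P; the value ejected from row 1 is w(i).

So w = 1 4 8 3 5 2 7 6.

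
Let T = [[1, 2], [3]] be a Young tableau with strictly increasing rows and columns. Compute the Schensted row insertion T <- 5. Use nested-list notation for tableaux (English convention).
[[1, 2, 5], [3]]

5 is larger than every entry of row 1, so it is appended to row 1. The new tableau is [[1, 2, 5], [3]].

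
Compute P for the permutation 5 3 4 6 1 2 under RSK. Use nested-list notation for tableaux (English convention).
Insert 5: appended to row 1. P = [[5]].
Insert 3: 3 bumps 5 from row 1; 5 starts row 2. P = [[3], [5]].
Insert 4: appended to row 1. P = [[3, 4], [5]].
Insert 6: appended to row 1. P = [[3, 4, 6], [5]].
Insert 1: 1 bumps 3 from row 1; 3 bumps 5 from row 2; 5 starts row 3. P = [[1, 4, 6], [3], [5]].
Insert 2: 2 bumps 4 from row 1; 4 appends to row 2. P = [[1, 2, 6], [3, 4], [5]].

So P = [[1, 2, 6], [3, 4], [5]].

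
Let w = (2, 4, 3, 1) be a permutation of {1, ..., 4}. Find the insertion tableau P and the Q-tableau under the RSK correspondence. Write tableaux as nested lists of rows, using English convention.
Insert each entry of the permutation into P by Schensted row insertion, recording in Q the position of each new cell.

Insert 2: appended to row 1. P = [[2]].
Insert 4: appended to row 1. P = [[2, 4]].
Insert 3: 3 bumps 4 from row 1; 4 starts row 2. P = [[2, 3], [4]].
Insert 1: 1 bumps 2 from row 1; 2 bumps 4 from row 2; 4 starts row 3. P = [[1, 3], [2], [4]].

So P = [[1, 3], [2], [4]], Q = [[1, 2], [3], [4]].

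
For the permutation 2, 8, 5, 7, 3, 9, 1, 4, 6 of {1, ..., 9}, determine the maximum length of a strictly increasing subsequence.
4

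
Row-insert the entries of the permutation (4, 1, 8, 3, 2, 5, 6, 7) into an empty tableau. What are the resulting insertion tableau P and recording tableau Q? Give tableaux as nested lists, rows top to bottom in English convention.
P = [[1, 2, 5, 6, 7], [3, 8], [4]], Q = [[1, 3, 6, 7, 8], [2, 4], [5]]

Insert each entry of the permutation into P by Schensted row insertion, recording in Q the position of each new cell.

Insert 4: appended to row 1. P = [[4]].
Insert 1: 1 bumps 4 from row 1; 4 starts row 2. P = [[1], [4]].
Insert 8: appended to row 1. P = [[1, 8], [4]].
Insert 3: 3 bumps 8 from row 1; 8 appends to row 2. P = [[1, 3], [4, 8]].
Insert 2: 2 bumps 3 from row 1; 3 bumps 4 from row 2; 4 starts row 3. P = [[1, 2], [3, 8], [4]].
Insert 5: appended to row 1. P = [[1, 2, 5], [3, 8], [4]].
Insert 6: appended to row 1. P = [[1, 2, 5, 6], [3, 8], [4]].
Insert 7: appended to row 1. P = [[1, 2, 5, 6, 7], [3, 8], [4]].

So P = [[1, 2, 5, 6, 7], [3, 8], [4]], Q = [[1, 3, 6, 7, 8], [2, 4], [5]].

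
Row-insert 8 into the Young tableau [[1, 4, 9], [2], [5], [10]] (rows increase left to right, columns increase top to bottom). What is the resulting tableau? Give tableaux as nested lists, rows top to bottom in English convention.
In row 1, 8 replaces 9 (the leftmost entry greater than 8); 9 is bumped to row 2. 9 is appended to row 2. The new tableau is [[1, 4, 8], [2, 9], [5], [10]].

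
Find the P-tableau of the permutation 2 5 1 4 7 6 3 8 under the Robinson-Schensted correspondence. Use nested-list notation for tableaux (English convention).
After inserting 2: P = [[2]].
After inserting 5: P = [[2, 5]].
After inserting 1: P = [[1, 5], [2]].
After inserting 4: P = [[1, 4], [2, 5]].
After inserting 7: P = [[1, 4, 7], [2, 5]].
After inserting 6: P = [[1, 4, 6], [2, 5, 7]].
After inserting 3: P = [[1, 3, 6], [2, 4, 7], [5]].
After inserting 8: P = [[1, 3, 6, 8], [2, 4, 7], [5]].

So P = [[1, 3, 6, 8], [2, 4, 7], [5]].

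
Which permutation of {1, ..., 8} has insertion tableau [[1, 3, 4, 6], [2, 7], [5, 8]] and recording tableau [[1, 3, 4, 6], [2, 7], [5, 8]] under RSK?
5 2 3 4 1 8 7 6

Reverse the RSK construction: for i from n down to 1, find the cell of Q containing i, remove the entry at that cell from P, and reverse-bump it up through P; the value ejected from row 1 is w(i).

Step i=8: Q has 8 at row 3, column 2; remove 8 from row 3 of P and reverse-bump: 8 enters row 2 and ejects 7; 7 enters row 1 and ejects 6. So w(8) = 6. P is now [[1, 3, 4, 7], [2, 8], [5]].
Step i=7: Q has 7 at row 2, column 2; remove 8 from row 2 of P and reverse-bump: 8 enters row 1 and ejects 7. So w(7) = 7. P is now [[1, 3, 4, 8], [2], [5]].
Step i=6: Q has 6 at row 1, column 4; remove that cell from P, ejecting 8. So w(6) = 8. P is now [[1, 3, 4], [2], [5]].
Step i=5: Q has 5 at row 3, column 1; remove 5 from row 3 of P and reverse-bump: 5 enters row 2 and ejects 2; 2 enters row 1 and ejects 1. So w(5) = 1. P is now [[2, 3, 4], [5]].
Step i=4: Q has 4 at row 1, column 3; remove that cell from P, ejecting 4. So w(4) = 4. P is now [[2, 3], [5]].
Step i=3: Q has 3 at row 1, column 2; remove that cell from P, ejecting 3. So w(3) = 3. P is now [[2], [5]].
Step i=2: Q has 2 at row 2, column 1; remove 5 from row 2 of P and reverse-bump: 5 enters row 1 and ejects 2. So w(2) = 2. P is now [[5]].
Step i=1: Q has 1 at row 1, column 1; remove that cell from P, ejecting 5. So w(1) = 5. P is now [].

So w = 5 2 3 4 1 8 7 6.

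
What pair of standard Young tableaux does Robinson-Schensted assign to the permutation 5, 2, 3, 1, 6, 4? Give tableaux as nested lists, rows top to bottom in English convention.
Insert each entry of the permutation into P by Schensted row insertion, recording in Q the position of each new cell.

Insert 5: appended to row 1. P = [[5]], Q = [[1]].
Insert 2: 2 bumps 5 from row 1; 5 starts row 2. P = [[2], [5]], Q = [[1], [2]].
Insert 3: appended to row 1. P = [[2, 3], [5]], Q = [[1, 3], [2]].
Insert 1: 1 bumps 2 from row 1; 2 bumps 5 from row 2; 5 starts row 3. P = [[1, 3], [2], [5]], Q = [[1, 3], [2], [4]].
Insert 6: appended to row 1. P = [[1, 3, 6], [2], [5]], Q = [[1, 3, 5], [2], [4]].
Insert 4: 4 bumps 6 from row 1; 6 appends to row 2. P = [[1, 3, 4], [2, 6], [5]], Q = [[1, 3, 5], [2, 6], [4]].

So P = [[1, 3, 4], [2, 6], [5]], Q = [[1, 3, 5], [2, 6], [4]].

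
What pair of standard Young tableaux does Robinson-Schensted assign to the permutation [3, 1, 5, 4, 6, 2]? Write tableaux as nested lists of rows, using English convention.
Insert each entry of the permutation into P by Schensted row insertion, recording in Q the position of each new cell.

Insert 3: appended to row 1. P = [[3]], Q = [[1]].
Insert 1: 1 bumps 3 from row 1; 3 starts row 2. P = [[1], [3]], Q = [[1], [2]].
Insert 5: appended to row 1. P = [[1, 5], [3]], Q = [[1, 3], [2]].
Insert 4: 4 bumps 5 from row 1; 5 appends to row 2. P = [[1, 4], [3, 5]], Q = [[1, 3], [2, 4]].
Insert 6: appended to row 1. P = [[1, 4, 6], [3, 5]], Q = [[1, 3, 5], [2, 4]].
Insert 2: 2 bumps 4 from row 1; 4 bumps 5 from row 2; 5 starts row 3. P = [[1, 2, 6], [3, 4], [5]], Q = [[1, 3, 5], [2, 4], [6]].

So P = [[1, 2, 6], [3, 4], [5]], Q = [[1, 3, 5], [2, 4], [6]].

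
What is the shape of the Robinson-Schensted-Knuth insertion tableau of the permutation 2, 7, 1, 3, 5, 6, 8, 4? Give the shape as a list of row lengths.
Row-insert each entry into an empty tableau.

After inserting 2: P = [[2]].
After inserting 7: P = [[2, 7]].
After inserting 1: P = [[1, 7], [2]].
After inserting 3: P = [[1, 3], [2, 7]].
After inserting 5: P = [[1, 3, 5], [2, 7]].
After inserting 6: P = [[1, 3, 5, 6], [2, 7]].
After inserting 8: P = [[1, 3, 5, 6, 8], [2, 7]].
After inserting 4: P = [[1, 3, 4, 6, 8], [2, 5], [7]].

The final insertion tableau P = [[1, 3, 4, 6, 8], [2, 5], [7]] has shape [5, 2, 1].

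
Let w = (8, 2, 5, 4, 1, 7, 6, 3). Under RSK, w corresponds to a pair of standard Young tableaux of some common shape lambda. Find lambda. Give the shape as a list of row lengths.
Row-insert each entry into an empty tableau.

After inserting 8: P = [[8]].
After inserting 2: P = [[2], [8]].
After inserting 5: P = [[2, 5], [8]].
After inserting 4: P = [[2, 4], [5], [8]].
After inserting 1: P = [[1, 4], [2], [5], [8]].
After inserting 7: P = [[1, 4, 7], [2], [5], [8]].
After inserting 6: P = [[1, 4, 6], [2, 7], [5], [8]].
After inserting 3: P = [[1, 3, 6], [2, 4], [5, 7], [8]].

The final insertion tableau P = [[1, 3, 6], [2, 4], [5, 7], [8]] has shape [3, 2, 2, 1].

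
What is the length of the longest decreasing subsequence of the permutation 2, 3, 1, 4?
2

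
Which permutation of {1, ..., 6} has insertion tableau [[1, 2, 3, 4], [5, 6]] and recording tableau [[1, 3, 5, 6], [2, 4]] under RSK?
5 1 6 2 3 4

Reverse the RSK construction: for i from n down to 1, find the cell of Q containing i, remove the entry at that cell from P, and reverse-bump it up through P; the value ejected from row 1 is w(i).

Step i=6: Q has 6 at row 1, column 4; remove that cell from P, ejecting 4. So w(6) = 4. P is now [[1, 2, 3], [5, 6]].
Step i=5: Q has 5 at row 1, column 3; remove that cell from P, ejecting 3. So w(5) = 3. P is now [[1, 2], [5, 6]].
Step i=4: Q has 4 at row 2, column 2; remove 6 from row 2 of P and reverse-bump: 6 enters row 1 and ejects 2. So w(4) = 2. P is now [[1, 6], [5]].
Step i=3: Q has 3 at row 1, column 2; remove that cell from P, ejecting 6. So w(3) = 6. P is now [[1], [5]].
Step i=2: Q has 2 at row 2, column 1; remove 5 from row 2 of P and reverse-bump: 5 enters row 1 and ejects 1. So w(2) = 1. P is now [[5]].
Step i=1: Q has 1 at row 1, column 1; remove that cell from P, ejecting 5. So w(1) = 5. P is now [].

So w = 5 1 6 2 3 4.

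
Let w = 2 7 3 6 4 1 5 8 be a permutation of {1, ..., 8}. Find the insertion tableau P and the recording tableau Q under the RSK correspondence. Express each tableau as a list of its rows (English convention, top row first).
Insert each entry of the permutation into P by Schensted row insertion, recording in Q the position of each new cell.

Insert 2: appended to row 1. P = [[2]].
Insert 7: appended to row 1. P = [[2, 7]].
Insert 3: 3 bumps 7 from row 1; 7 starts row 2. P = [[2, 3], [7]].
Insert 6: appended to row 1. P = [[2, 3, 6], [7]].
Insert 4: 4 bumps 6 from row 1; 6 bumps 7 from row 2; 7 starts row 3. P = [[2, 3, 4], [6], [7]].
Insert 1: 1 bumps 2 from row 1; 2 bumps 6 from row 2; 6 bumps 7 from row 3; 7 starts row 4. P = [[1, 3, 4], [2], [6], [7]].
Insert 5: appended to row 1. P = [[1, 3, 4, 5], [2], [6], [7]].
Insert 8: appended to row 1. P = [[1, 3, 4, 5, 8], [2], [6], [7]].

So P = [[1, 3, 4, 5, 8], [2], [6], [7]], Q = [[1, 2, 4, 7, 8], [3], [5], [6]].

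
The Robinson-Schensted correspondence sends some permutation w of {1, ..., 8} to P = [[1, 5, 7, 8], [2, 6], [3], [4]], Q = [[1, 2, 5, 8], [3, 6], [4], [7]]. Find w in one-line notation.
4 6 3 2 7 5 1 8

Reverse the RSK construction: for i from n down to 1, find the cell of Q containing i, remove the entry at that cell from P, and reverse-bump it up through P; the value ejected from row 1 is w(i).

Step i=8: Q has 8 at row 1, column 4; remove that cell from P, ejecting 8. So w(8) = 8. P is now [[1, 5, 7], [2, 6], [3], [4]].
Step i=7: Q has 7 at row 4, column 1; remove 4 from row 4 of P and reverse-bump: 4 enters row 3 and ejects 3; 3 enters row 2 and ejects 2; 2 enters row 1 and ejects 1. So w(7) = 1. P is now [[2, 5, 7], [3, 6], [4]].
Step i=6: Q has 6 at row 2, column 2; remove 6 from row 2 of P and reverse-bump: 6 enters row 1 and ejects 5. So w(6) = 5. P is now [[2, 6, 7], [3], [4]].
Step i=5: Q has 5 at row 1, column 3; remove that cell from P, ejecting 7. So w(5) = 7. P is now [[2, 6], [3], [4]].
Step i=4: Q has 4 at row 3, column 1; remove 4 from row 3 of P and reverse-bump: 4 enters row 2 and ejects 3; 3 enters row 1 and ejects 2. So w(4) = 2. P is now [[3, 6], [4]].
Step i=3: Q has 3 at row 2, column 1; remove 4 from row 2 of P and reverse-bump: 4 enters row 1 and ejects 3. So w(3) = 3. P is now [[4, 6]].
Step i=2: Q has 2 at row 1, column 2; remove that cell from P, ejecting 6. So w(2) = 6. P is now [[4]].
Step i=1: Q has 1 at row 1, column 1; remove that cell from P, ejecting 4. So w(1) = 4. P is now [].

So w = 4 6 3 2 7 5 1 8.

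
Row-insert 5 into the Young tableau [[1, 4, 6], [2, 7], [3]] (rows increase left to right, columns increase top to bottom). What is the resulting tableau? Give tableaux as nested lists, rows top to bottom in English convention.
[[1, 4, 5], [2, 6], [3, 7]]

In row 1, 5 replaces 6 (the leftmost entry greater than 5); 6 is bumped to row 2. In row 2, 6 replaces 7 (the leftmost entry greater than 6); 7 is bumped to row 3. 7 is appended to row 3. The new tableau is [[1, 4, 5], [2, 6], [3, 7]].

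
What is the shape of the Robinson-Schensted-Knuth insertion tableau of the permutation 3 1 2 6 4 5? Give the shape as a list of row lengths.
[4, 2]

Row-insert each entry into an empty tableau.

After inserting 3: P = [[3]].
After inserting 1: P = [[1], [3]].
After inserting 2: P = [[1, 2], [3]].
After inserting 6: P = [[1, 2, 6], [3]].
After inserting 4: P = [[1, 2, 4], [3, 6]].
After inserting 5: P = [[1, 2, 4, 5], [3, 6]].

The final insertion tableau P = [[1, 2, 4, 5], [3, 6]] has shape [4, 2].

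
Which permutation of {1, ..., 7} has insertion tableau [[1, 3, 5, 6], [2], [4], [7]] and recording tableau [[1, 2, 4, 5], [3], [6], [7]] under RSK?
Reverse the RSK construction: for i from n down to 1, find the cell of Q containing i, remove the entry at that cell from P, and reverse-bump it up through P; the value ejected from row 1 is w(i).

Step i=7: Q has 7 at row 4, column 1; remove 7 from row 4 of P and reverse-bump: 7 enters row 3 and ejects 4; 4 enters row 2 and ejects 2; 2 enters row 1 and ejects 1. So w(7) = 1. P is now [[2, 3, 5, 6], [4], [7]].
Step i=6: Q has 6 at row 3, column 1; remove 7 from row 3 of P and reverse-bump: 7 enters row 2 and ejects 4; 4 enters row 1 and ejects 3. So w(6) = 3. P is now [[2, 4, 5, 6], [7]].
Step i=5: Q has 5 at row 1, column 4; remove that cell from P, ejecting 6. So w(5) = 6. P is now [[2, 4, 5], [7]].
Step i=4: Q has 4 at row 1, column 3; remove that cell from P, ejecting 5. So w(4) = 5. P is now [[2, 4], [7]].
Step i=3: Q has 3 at row 2, column 1; remove 7 from row 2 of P and reverse-bump: 7 enters row 1 and ejects 4. So w(3) = 4. P is now [[2, 7]].
Step i=2: Q has 2 at row 1, column 2; remove that cell from P, ejecting 7. So w(2) = 7. P is now [[2]].
Step i=1: Q has 1 at row 1, column 1; remove that cell from P, ejecting 2. So w(1) = 2. P is now [].

So w = 2 7 4 5 6 3 1.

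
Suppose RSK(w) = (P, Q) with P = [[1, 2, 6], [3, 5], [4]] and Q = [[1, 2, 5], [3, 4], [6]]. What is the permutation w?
Reverse the RSK construction: for i from n down to 1, find the cell of Q containing i, remove the entry at that cell from P, and reverse-bump it up through P; the value ejected from row 1 is w(i).

Step i=6: Q has 6 at row 3, column 1; remove 4 from row 3 of P and reverse-bump: 4 enters row 2 and ejects 3; 3 enters row 1 and ejects 2. So w(6) = 2. P is now [[1, 3, 6], [4, 5]].
Step i=5: Q has 5 at row 1, column 3; remove that cell from P, ejecting 6. So w(5) = 6. P is now [[1, 3], [4, 5]].
Step i=4: Q has 4 at row 2, column 2; remove 5 from row 2 of P and reverse-bump: 5 enters row 1 and ejects 3. So w(4) = 3. P is now [[1, 5], [4]].
Step i=3: Q has 3 at row 2, column 1; remove 4 from row 2 of P and reverse-bump: 4 enters row 1 and ejects 1. So w(3) = 1. P is now [[4, 5]].
Step i=2: Q has 2 at row 1, column 2; remove that cell from P, ejecting 5. So w(2) = 5. P is now [[4]].
Step i=1: Q has 1 at row 1, column 1; remove that cell from P, ejecting 4. So w(1) = 4. P is now [].

So w = 4 5 1 3 6 2.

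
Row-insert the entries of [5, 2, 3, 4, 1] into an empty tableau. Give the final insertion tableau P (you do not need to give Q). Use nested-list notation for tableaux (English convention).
Insert 5: appended to row 1. P = [[5]].
Insert 2: 2 bumps 5 from row 1; 5 starts row 2. P = [[2], [5]].
Insert 3: appended to row 1. P = [[2, 3], [5]].
Insert 4: appended to row 1. P = [[2, 3, 4], [5]].
Insert 1: 1 bumps 2 from row 1; 2 bumps 5 from row 2; 5 starts row 3. P = [[1, 3, 4], [2], [5]].

So P = [[1, 3, 4], [2], [5]].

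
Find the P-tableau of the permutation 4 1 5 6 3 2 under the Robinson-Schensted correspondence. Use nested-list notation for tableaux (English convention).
P = [[1, 2, 6], [3, 5], [4]]

Insert 4: appended to row 1. P = [[4]].
Insert 1: 1 bumps 4 from row 1; 4 starts row 2. P = [[1], [4]].
Insert 5: appended to row 1. P = [[1, 5], [4]].
Insert 6: appended to row 1. P = [[1, 5, 6], [4]].
Insert 3: 3 bumps 5 from row 1; 5 appends to row 2. P = [[1, 3, 6], [4, 5]].
Insert 2: 2 bumps 3 from row 1; 3 bumps 4 from row 2; 4 starts row 3. P = [[1, 2, 6], [3, 5], [4]].

So P = [[1, 2, 6], [3, 5], [4]].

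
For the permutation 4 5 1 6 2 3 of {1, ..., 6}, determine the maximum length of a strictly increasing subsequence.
3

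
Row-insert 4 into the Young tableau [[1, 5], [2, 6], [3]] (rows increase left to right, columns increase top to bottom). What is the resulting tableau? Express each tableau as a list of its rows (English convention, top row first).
[[1, 4], [2, 5], [3, 6]]

In row 1, 4 replaces 5 (the leftmost entry greater than 4); 5 is bumped to row 2. In row 2, 5 replaces 6 (the leftmost entry greater than 5); 6 is bumped to row 3. 6 is appended to row 3. The new tableau is [[1, 4], [2, 5], [3, 6]].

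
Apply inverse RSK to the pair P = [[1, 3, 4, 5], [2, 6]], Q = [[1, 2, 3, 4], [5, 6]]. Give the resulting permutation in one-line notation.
2 3 4 6 1 5

Reverse the RSK construction: for i from n down to 1, find the cell of Q containing i, remove the entry at that cell from P, and reverse-bump it up through P; the value ejected from row 1 is w(i).

Step i=6: Q has 6 at row 2, column 2; remove 6 from row 2 of P and reverse-bump: 6 enters row 1 and ejects 5. So w(6) = 5. P is now [[1, 3, 4, 6], [2]].
Step i=5: Q has 5 at row 2, column 1; remove 2 from row 2 of P and reverse-bump: 2 enters row 1 and ejects 1. So w(5) = 1. P is now [[2, 3, 4, 6]].
Step i=4: Q has 4 at row 1, column 4; remove that cell from P, ejecting 6. So w(4) = 6. P is now [[2, 3, 4]].
Step i=3: Q has 3 at row 1, column 3; remove that cell from P, ejecting 4. So w(3) = 4. P is now [[2, 3]].
Step i=2: Q has 2 at row 1, column 2; remove that cell from P, ejecting 3. So w(2) = 3. P is now [[2]].
Step i=1: Q has 1 at row 1, column 1; remove that cell from P, ejecting 2. So w(1) = 2. P is now [].

So w = 2 3 4 6 1 5.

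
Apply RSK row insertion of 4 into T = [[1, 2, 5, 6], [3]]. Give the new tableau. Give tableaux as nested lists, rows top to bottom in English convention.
[[1, 2, 4, 6], [3, 5]]

In row 1, 4 replaces 5 (the leftmost entry greater than 4); 5 is bumped to row 2. 5 is appended to row 2. The new tableau is [[1, 2, 4, 6], [3, 5]].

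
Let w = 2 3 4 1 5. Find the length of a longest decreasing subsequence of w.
2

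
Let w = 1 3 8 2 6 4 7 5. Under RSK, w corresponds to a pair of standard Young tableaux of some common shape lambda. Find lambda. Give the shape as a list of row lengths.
Row-insert each entry into an empty tableau.

After inserting 1: P = [[1]].
After inserting 3: P = [[1, 3]].
After inserting 8: P = [[1, 3, 8]].
After inserting 2: P = [[1, 2, 8], [3]].
After inserting 6: P = [[1, 2, 6], [3, 8]].
After inserting 4: P = [[1, 2, 4], [3, 6], [8]].
After inserting 7: P = [[1, 2, 4, 7], [3, 6], [8]].
After inserting 5: P = [[1, 2, 4, 5], [3, 6, 7], [8]].

The final insertion tableau P = [[1, 2, 4, 5], [3, 6, 7], [8]] has shape [4, 3, 1].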